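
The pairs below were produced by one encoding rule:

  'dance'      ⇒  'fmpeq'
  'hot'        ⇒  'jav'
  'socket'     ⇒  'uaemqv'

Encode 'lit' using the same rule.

The rule splits by letter class: vowels +12, consonants +2.
For lit: l(cons)+2=n, i(vowel)+12=u, t(cons)+2=v.

nuv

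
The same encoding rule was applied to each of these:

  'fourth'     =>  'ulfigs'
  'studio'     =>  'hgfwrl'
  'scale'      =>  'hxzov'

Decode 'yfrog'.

Each pair mirrors across the alphabet (f↔u, o↔l, u↔f): positions sum to 25. This is the alphabet-reversal cipher (Atbash): a becomes z, b becomes y, etc.
Decoding yfrog: y↔b, f↔u, r↔i, o↔l, g↔t.

built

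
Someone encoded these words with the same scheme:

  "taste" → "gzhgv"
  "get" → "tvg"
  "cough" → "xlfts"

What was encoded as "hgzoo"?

stall

Each pair mirrors across the alphabet (t↔g, a↔z, s↔h): positions sum to 25. Letters are reflected about the middle of the alphabet (position → 25−position): Atbash.
Reversing it on hgzoo: h↔s, g↔t, z↔a, o↔l, o↔l.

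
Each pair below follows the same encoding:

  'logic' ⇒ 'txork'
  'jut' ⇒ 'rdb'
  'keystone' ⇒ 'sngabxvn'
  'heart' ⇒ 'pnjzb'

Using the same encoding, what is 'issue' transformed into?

raadn

The shift depends on letter class: consonant l→t is +8, but vowel o→x is +9. Vowels shift forward by 9 and consonants shift forward by 8.
Applying it to issue: i(vowel)+9=r, s(cons)+8=a, s(cons)+8=a, u(vowel)+9=d, e(vowel)+9=n.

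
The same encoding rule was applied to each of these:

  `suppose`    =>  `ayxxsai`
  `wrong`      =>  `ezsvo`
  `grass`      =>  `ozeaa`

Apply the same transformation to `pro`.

xzs

The shift depends on letter class: consonant s→a is +8, but vowel u→y is +4. The rule splits by letter class: vowels +4, consonants +8.
On pro: p(cons)+8=x, r(cons)+8=z, o(vowel)+4=s.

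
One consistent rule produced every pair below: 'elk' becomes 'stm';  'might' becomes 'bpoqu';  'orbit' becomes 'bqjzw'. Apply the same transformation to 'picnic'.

Read the word backwards and shift each letter +8.
On picnic: reverse → cincip; then shift: c+8=k, i+8=q, n+8=v, c+8=k, i+8=q, p+8=x.

kqvkqx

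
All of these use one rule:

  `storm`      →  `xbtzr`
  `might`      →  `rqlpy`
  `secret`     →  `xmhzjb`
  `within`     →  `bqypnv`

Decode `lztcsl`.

ground

A repeating key of period 2 is used — shifts +5, +8 over and over.
Decoding lztcsl: l−5=g, z−8=r, t−5=o, c−8=u, s−5=n, l−8=d.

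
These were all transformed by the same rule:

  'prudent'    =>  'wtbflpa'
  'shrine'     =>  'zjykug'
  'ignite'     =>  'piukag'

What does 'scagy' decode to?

later

The shifts repeat in a cycle of length 2: positions 0,1,… shift by +7, +2, then the pattern repeats.
Reversing it on scagy: s−7=l, c−2=a, a−7=t, g−2=e, y−7=r.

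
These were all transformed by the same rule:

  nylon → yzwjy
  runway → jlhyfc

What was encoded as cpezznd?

Two steps: reverse the string, then apply a Caesar shift of +11.
Reversing it on cpezznd: shift back: c−11=r, p−11=e, e−11=t, z−11=o, z−11=o, n−11=c, d−11=s → retoocs; then reverse → scooter.

scooter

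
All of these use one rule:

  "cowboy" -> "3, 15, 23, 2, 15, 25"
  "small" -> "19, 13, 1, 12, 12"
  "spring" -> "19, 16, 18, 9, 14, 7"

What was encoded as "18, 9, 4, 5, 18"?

rider

c is letter #3 and maps to 3: an offset of 0. Letters become their 1-indexed alphabet positions: a=1 … z=26.
Reversing it on 18, 9, 4, 5, 18: 18=r, 9=i, 4=d, 5=e, 18=r.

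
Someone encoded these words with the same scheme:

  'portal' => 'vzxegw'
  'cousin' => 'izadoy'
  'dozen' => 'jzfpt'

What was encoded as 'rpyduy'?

Shifts by position in portal: pos 0: p→v (+6), pos 1: o→z (+11), pos 2: r→x (+6), pos 3: t→e (+11) — repeating every 2. It's a Vigenère-style cipher with numeric key [6,11]: position i shifts by key[i mod 2].
Reversing it on rpyduy: r−6=l, p−11=e, y−6=s, d−11=s, u−6=o, y−11=n.

lesson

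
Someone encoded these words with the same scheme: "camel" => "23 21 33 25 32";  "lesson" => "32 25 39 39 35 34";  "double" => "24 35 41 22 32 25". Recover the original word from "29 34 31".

ink

Each letter is replaced by its alphabet position (a=1..z=26) + 20.
Undoing it on 29 34 31: 29→(29−20)÷1=9=i, 34→(34−20)÷1=14=n, 31→(31−20)÷1=11=k.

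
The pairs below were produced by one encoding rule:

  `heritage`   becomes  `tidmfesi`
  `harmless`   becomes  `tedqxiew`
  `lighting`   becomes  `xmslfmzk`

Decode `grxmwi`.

A repeating key of period 2 is used — shifts +12, +4 over and over.
Decoding grxmwi: g−12=u, r−4=n, x−12=l, m−4=i, w−12=k, i−4=e.

unlike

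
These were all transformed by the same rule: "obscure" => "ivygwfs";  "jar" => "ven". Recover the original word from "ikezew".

The output letters match the input read backwards, each shifted +4: obscure reversed is erucsbo. Read the word backwards and shift each letter +4.
Reversing it on ikezew: shift back: i−4=e, k−4=g, e−4=a, z−4=v, e−4=a, w−4=s → egavas; then reverse → savage.

savage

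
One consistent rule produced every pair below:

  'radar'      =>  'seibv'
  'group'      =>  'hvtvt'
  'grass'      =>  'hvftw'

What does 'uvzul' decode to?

truth

It's a Vigenère-style cipher with numeric key [1,4,5]: position i shifts by key[i mod 3].
Decoding uvzul: u−1=t, v−4=r, z−5=u, u−1=t, l−4=h.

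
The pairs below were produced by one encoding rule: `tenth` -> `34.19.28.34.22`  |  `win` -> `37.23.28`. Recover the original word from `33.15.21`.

t is letter #20 and maps to 34: an offset of 14. The number is (letter's place in the alphabet, a=1) + 14.
Decoding 33.15.21: 33→(33−14)÷1=19=s, 15→(15−14)÷1=1=a, 21→(21−14)÷1=7=g.

sag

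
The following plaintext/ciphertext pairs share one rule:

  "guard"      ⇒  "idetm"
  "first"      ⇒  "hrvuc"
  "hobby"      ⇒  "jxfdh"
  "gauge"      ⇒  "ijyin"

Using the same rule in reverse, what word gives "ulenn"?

scale

The shifts repeat in a cycle of length 3: positions 0,1,… shift by +2, +9, +4, then the pattern repeats.
Reversing it on ulenn: u−2=s, l−9=c, e−4=a, n−2=l, n−9=e.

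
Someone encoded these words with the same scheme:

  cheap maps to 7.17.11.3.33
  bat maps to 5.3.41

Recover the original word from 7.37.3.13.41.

craft

c(#3)→7 and h(#8)→17: differences scale by 2, so n = 2·pos + 1. With a=1..z=26, the number is 2·pos + 1.
Decoding 7.37.3.13.41: 7→(7−1)÷2=3=c, 37→(37−1)÷2=18=r, 3→(3−1)÷2=1=a, 13→(13−1)÷2=6=f, 41→(41−1)÷2=20=t.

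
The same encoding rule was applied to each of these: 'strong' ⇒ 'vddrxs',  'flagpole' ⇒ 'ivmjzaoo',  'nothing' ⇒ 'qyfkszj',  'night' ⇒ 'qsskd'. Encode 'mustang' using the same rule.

peewkzj

It's a Vigenère-style cipher with numeric key [3,10,12]: position i shifts by key[i mod 3].
For mustang: m+3=p, u+10=e, s+12=e, t+3=w, a+10=k, n+12=z, g+3=j.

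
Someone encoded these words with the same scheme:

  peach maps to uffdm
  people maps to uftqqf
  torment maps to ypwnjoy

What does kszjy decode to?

fruit

Shifts by position in peach: pos 0: p→u (+5), pos 1: e→f (+1), pos 2: a→f (+5), pos 3: c→d (+1) — repeating every 2. A repeating key of period 2 is used — shifts +5, +1 over and over.
Decoding kszjy: k−5=f, s−1=r, z−5=u, j−1=i, y−5=t.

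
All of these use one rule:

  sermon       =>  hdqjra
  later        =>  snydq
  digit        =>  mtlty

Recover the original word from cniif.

Each letter's alphabet position (a=0..z=25) is mapped through 17·x+13 mod 26 — an affine cipher.
Reversing it on cniif: c(2)→23·(2−13)≡7=h; n(13)→23·(13−13)≡0=a; i(8)→23·(8−13)≡15=p; i(8)→23·(8−13)≡15=p; f(5)→23·(5−13)≡24=y (all mod 26).

happy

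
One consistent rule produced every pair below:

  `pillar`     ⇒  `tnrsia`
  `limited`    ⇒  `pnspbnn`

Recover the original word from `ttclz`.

power

In pillar: p→t is +4, i→n is +5, l→r is +6, l→s is +7 — the shift increases by 1 each position. The shift increases by 1 at each position, starting from +4: 4, 5, 6, ….
Undoing it on ttclz: t−4=p, t−5=o, c−6=w, l−7=e, z−8=r.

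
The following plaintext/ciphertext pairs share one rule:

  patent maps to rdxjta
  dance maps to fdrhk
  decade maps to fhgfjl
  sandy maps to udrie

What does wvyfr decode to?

In patent: p→r is +2, a→d is +3, t→x is +4, e→j is +5 — the shift increases by 1 each position. The shift increases by 1 at each position, starting from +2: 2, 3, 4, ….
Undoing it on wvyfr: w−2=u, v−3=s, y−4=u, f−5=a, r−6=l.

usual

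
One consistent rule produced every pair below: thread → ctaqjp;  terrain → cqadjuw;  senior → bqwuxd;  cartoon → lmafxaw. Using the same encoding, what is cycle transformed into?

lklxn

Shifts by position in thread: pos 0: t→c (+9), pos 1: h→t (+12), pos 2: r→a (+9), pos 3: e→q (+12) — repeating every 2. A repeating key of period 2 is used — shifts +9, +12 over and over.
Applying it to cycle: c+9=l, y+12=k, c+9=l, l+12=x, e+9=n.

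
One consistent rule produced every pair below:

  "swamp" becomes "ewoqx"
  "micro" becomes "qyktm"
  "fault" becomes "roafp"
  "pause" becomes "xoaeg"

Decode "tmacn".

rough

s(18)→e(4) and w(22)→w(22) fit y≡11x+14 (mod 26); the inverse of 11 mod 26 is 19. Treating letters as 0–25, the rule is x ↦ 11x + 14 (mod 26).
Decoding tmacn: t(19)→19·(19−14)≡17=r; m(12)→19·(12−14)≡14=o; a(0)→19·(0−14)≡20=u; c(2)→19·(2−14)≡6=g; n(13)→19·(13−14)≡7=h (all mod 26).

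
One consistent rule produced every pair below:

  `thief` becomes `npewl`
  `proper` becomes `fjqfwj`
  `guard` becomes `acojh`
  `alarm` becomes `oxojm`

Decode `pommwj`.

hammer

t(19)→n(13) and h(7)→p(15) fit y≡15x+14 (mod 26); the inverse of 15 mod 26 is 7. Treating letters as 0–25, the rule is x ↦ 15x + 14 (mod 26).
Reversing it on pommwj: p(15)→7·(15−14)≡7=h; o(14)→7·(14−14)≡0=a; m(12)→7·(12−14)≡12=m; m(12)→7·(12−14)≡12=m; w(22)→7·(22−14)≡4=e; j(9)→7·(9−14)≡17=r (all mod 26).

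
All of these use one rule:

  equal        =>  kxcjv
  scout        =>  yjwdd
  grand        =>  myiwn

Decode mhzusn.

garlic

In equal: e→k is +6, q→x is +7, u→c is +8, a→j is +9 — the shift increases by 1 each position. Letter i (0-indexed) is shifted by i+6, so successive shifts are 6, 7, 8, ….
Reversing it on mhzusn: m−6=g, h−7=a, z−8=r, u−9=l, s−10=i, n−11=c.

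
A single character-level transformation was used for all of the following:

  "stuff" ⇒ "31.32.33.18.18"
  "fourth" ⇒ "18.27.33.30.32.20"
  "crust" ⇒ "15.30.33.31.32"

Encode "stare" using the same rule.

s is letter #19 and maps to 31: an offset of 12. Each letter is replaced by its alphabet position (a=1..z=26) + 12.
On stare: s=19→31, t=20→32, a=1→13, r=18→30, e=5→17.

31.32.13.30.17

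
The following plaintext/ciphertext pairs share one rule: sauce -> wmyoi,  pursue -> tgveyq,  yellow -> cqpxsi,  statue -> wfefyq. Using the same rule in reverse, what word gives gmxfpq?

Shifts by position in sauce: pos 0: s→w (+4), pos 1: a→m (+12), pos 2: u→y (+4), pos 3: c→o (+12) — repeating every 2. It's a Vigenère-style cipher with numeric key [4,12]: position i shifts by key[i mod 2].
Undoing it on gmxfpq: g−4=c, m−12=a, x−4=t, f−12=t, p−4=l, q−12=e.

cattle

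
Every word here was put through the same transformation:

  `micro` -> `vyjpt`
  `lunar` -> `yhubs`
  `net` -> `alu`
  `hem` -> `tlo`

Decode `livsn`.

Two steps: reverse the string, then apply a Caesar shift of +7.
Undoing it on livsn: shift back: l−7=e, i−7=b, v−7=o, s−7=l, n−7=g → ebolg; then reverse → globe.

globe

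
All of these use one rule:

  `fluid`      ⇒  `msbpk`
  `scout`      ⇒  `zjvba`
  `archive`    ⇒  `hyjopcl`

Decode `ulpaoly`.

Compare letters: f→m is +7, l→s is +7, u→b is +7 — a constant shift. It's a constant shift of +7 (ROT7).
Decoding ulpaoly: u−7=n, l−7=e, p−7=i, a−7=t, o−7=h, l−7=e, y−7=r.

neither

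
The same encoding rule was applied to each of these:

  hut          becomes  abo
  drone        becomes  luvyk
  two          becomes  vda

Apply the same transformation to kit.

apr

The output letters match the input read backwards, each shifted +7: hut reversed is tuh. Read the word backwards and shift each letter +7.
Applying it to kit: reverse → tik; then shift: t+7=a, i+7=p, k+7=r.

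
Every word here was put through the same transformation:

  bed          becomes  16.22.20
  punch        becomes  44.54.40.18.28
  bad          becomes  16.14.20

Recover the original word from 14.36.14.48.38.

alarm

With a=1..z=26, the number is 2·pos + 12.
Undoing it on 14.36.14.48.38: 14→(14−12)÷2=1=a, 36→(36−12)÷2=12=l, 14→(14−12)÷2=1=a, 48→(48−12)÷2=18=r, 38→(38−12)÷2=13=m.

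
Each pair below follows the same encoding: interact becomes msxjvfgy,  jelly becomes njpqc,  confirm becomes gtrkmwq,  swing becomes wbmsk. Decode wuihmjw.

species

Shifts by position in interact: pos 0: i→m (+4), pos 1: n→s (+5), pos 2: t→x (+4), pos 3: e→j (+5) — repeating every 2. It's a Vigenère-style cipher with numeric key [4,5]: position i shifts by key[i mod 2].
Decoding wuihmjw: w−4=s, u−5=p, i−4=e, h−5=c, m−4=i, j−5=e, w−4=s.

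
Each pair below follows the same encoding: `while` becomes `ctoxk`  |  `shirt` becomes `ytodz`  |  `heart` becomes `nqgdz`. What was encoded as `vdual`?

proof

A repeating key of period 2 is used — shifts +6, +12 over and over.
Reversing it on vdual: v−6=p, d−12=r, u−6=o, a−12=o, l−6=f.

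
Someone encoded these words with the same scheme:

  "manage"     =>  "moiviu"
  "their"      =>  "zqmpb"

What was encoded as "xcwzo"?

group

The output letters match the input read backwards, each shifted +8: manage reversed is eganam. Two steps: reverse the string, then apply a Caesar shift of +8.
Decoding xcwzo: shift back: x−8=p, c−8=u, w−8=o, z−8=r, o−8=g → puorg; then reverse → group.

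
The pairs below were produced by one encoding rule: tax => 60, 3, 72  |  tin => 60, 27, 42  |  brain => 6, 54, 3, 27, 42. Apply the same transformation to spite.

t(#20)→60 and a(#1)→3: differences scale by 3, so n = 3·pos + 0. Each letter becomes 3×(its alphabet position, a=1..z=26).
Applying it to spite: s=19→57, p=16→48, i=9→27, t=20→60, e=5→15.

57, 48, 27, 60, 15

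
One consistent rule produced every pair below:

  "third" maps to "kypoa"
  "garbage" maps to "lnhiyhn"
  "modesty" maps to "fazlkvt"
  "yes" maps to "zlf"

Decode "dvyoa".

The output letters match the input read backwards, each shifted +7: third reversed is driht. Two steps: reverse the string, then apply a Caesar shift of +7.
Reversing it on dvyoa: shift back: d−7=w, v−7=o, y−7=r, o−7=h, a−7=t → worht; then reverse → throw.

throw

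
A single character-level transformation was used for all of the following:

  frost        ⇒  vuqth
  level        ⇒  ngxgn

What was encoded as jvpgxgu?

The output letters match the input read backwards, each shifted +2: frost reversed is tsorf. Two steps: reverse the string, then apply a Caesar shift of +2.
Reversing it on jvpgxgu: shift back: j−2=h, v−2=t, p−2=n, g−2=e, x−2=v, g−2=e, u−2=s → htneves; then reverse → seventh.

seventh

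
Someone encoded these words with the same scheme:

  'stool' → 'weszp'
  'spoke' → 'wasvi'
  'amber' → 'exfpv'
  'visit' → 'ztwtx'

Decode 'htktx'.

Shifts by position in stool: pos 0: s→w (+4), pos 1: t→e (+11), pos 2: o→s (+4), pos 3: o→z (+11) — repeating every 2. A repeating key of period 2 is used — shifts +4, +11 over and over.
Reversing it on htktx: h−4=d, t−11=i, k−4=g, t−11=i, x−4=t.

digit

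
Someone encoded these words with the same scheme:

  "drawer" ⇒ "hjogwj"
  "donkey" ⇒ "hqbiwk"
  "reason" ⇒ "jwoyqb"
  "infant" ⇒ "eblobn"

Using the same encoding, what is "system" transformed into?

ykynwm

Each letter's alphabet position (a=0..z=25) is mapped through 15·x+14 mod 26 — an affine cipher.
Applying it to system: s(18)→15·18+14≡24=y; y(24)→15·24+14≡10=k; s(18)→15·18+14≡24=y; t(19)→15·19+14≡13=n; e(4)→15·4+14≡22=w; m(12)→15·12+14≡12=m (all mod 26).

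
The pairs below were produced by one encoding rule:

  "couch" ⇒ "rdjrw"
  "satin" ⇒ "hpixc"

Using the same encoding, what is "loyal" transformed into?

adnpa

Every letter moves 15 places later in the alphabet, wrapping around z→a.
On loyal: l+15=a, o+15=d, y+15=n, a+15=p, l+15=a.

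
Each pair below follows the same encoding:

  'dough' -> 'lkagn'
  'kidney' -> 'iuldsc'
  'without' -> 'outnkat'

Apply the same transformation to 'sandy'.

mqdlc

d(3)→l(11) and o(14)→k(10) fit y≡7x+16 (mod 26); the inverse of 7 mod 26 is 15. Treating letters as 0–25, the rule is x ↦ 7x + 16 (mod 26).
For sandy: s(18)→7·18+16≡12=m; a(0)→7·0+16≡16=q; n(13)→7·13+16≡3=d; d(3)→7·3+16≡11=l; y(24)→7·24+16≡2=c (all mod 26).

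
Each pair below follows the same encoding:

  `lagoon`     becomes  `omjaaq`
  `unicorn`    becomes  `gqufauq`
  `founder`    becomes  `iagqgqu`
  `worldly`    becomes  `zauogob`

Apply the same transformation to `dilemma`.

The shift depends on letter class: consonant l→o is +3, but vowel a→m is +12. Vowels shift forward by 12 and consonants shift forward by 3.
For dilemma: d(cons)+3=g, i(vowel)+12=u, l(cons)+3=o, e(vowel)+12=q, m(cons)+3=p, m(cons)+3=p, a(vowel)+12=m.

guoqppm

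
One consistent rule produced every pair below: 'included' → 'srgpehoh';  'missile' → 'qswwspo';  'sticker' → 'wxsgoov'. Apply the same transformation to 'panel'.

tkrop

The shift depends on letter class: consonant n→r is +4, but vowel i→s is +10. Two shifts are in play — +10 for a/e/i/o/u, +4 for every other letter.
On panel: p(cons)+4=t, a(vowel)+10=k, n(cons)+4=r, e(vowel)+10=o, l(cons)+4=p.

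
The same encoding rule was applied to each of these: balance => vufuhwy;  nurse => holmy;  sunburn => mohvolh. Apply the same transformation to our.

Compare letters: b→v is +20, a→u is +20, l→f is +20 — a constant shift. It's a constant shift of +20 (ROT20).
On our: o+20=i, u+20=o, r+20=l.

iol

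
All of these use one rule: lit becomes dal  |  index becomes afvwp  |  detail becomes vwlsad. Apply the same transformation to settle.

This is a Caesar cipher with shift 18.
For settle: s+18=k, e+18=w, t+18=l, t+18=l, l+18=d, e+18=w.

kwlldw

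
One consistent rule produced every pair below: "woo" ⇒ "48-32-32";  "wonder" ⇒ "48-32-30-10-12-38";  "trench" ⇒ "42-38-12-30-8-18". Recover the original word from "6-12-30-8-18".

Each letter becomes 2×(its alphabet position, a=1..z=26) + 2.
Decoding 6-12-30-8-18: 6→(6−2)÷2=2=b, 12→(12−2)÷2=5=e, 30→(30−2)÷2=14=n, 8→(8−2)÷2=3=c, 18→(18−2)÷2=8=h.

bench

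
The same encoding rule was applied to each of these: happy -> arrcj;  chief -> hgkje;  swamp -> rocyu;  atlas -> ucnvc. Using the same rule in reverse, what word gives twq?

Read the word backwards and shift each letter +2.
Decoding twq: shift back: t−2=r, w−2=u, q−2=o → ruo; then reverse → our.

our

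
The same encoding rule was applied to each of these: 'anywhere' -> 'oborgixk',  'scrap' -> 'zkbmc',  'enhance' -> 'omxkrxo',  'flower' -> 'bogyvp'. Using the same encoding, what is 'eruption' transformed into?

The output letters match the input read backwards, each shifted +10: anywhere reversed is erehwyna. The word is reversed, then every letter is shifted forward by 10.
On eruption: reverse → noitpure; then shift: n+10=x, o+10=y, i+10=s, t+10=d, p+10=z, u+10=e, r+10=b, e+10=o.

xysdzebo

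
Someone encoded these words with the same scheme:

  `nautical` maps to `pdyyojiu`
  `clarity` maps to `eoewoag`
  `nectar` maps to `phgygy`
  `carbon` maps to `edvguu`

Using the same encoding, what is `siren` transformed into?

The shift increases by 1 at each position, starting from +2: 2, 3, 4, ….
Applying it to siren: s+2=u, i+3=l, r+4=v, e+5=j, n+6=t.

ulvjt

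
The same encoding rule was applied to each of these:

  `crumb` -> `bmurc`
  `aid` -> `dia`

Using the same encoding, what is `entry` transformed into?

The output letters match the input read backwards: crumb reversed is bmurc. It's just the letters in reverse order.
Applying it to entry: reverse → yrtne.

yrtne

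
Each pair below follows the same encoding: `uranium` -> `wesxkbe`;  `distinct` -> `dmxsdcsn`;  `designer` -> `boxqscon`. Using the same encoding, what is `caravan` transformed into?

xkfkbkm

Two steps: reverse the string, then apply a Caesar shift of +10.
On caravan: reverse → navarac; then shift: n+10=x, a+10=k, v+10=f, a+10=k, r+10=b, a+10=k, c+10=m.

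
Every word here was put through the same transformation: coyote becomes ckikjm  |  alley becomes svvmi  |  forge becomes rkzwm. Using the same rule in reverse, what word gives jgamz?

timer

c(2)→c(2) and o(14)→k(10) fit y≡5x+18 (mod 26); the inverse of 5 mod 26 is 21. Each letter's alphabet position (a=0..z=25) is mapped through 5·x+18 mod 26 — an affine cipher.
Reversing it on jgamz: j(9)→21·(9−18)≡19=t; g(6)→21·(6−18)≡8=i; a(0)→21·(0−18)≡12=m; m(12)→21·(12−18)≡4=e; z(25)→21·(25−18)≡17=r (all mod 26).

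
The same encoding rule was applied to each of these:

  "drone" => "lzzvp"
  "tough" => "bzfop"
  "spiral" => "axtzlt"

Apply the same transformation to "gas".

Vowels shift forward by 11 and consonants shift forward by 8.
Applying it to gas: g(cons)+8=o, a(vowel)+11=l, s(cons)+8=a.

ola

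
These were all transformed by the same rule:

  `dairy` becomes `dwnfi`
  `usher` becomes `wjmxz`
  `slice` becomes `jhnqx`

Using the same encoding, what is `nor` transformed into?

wts

The output letters match the input read backwards, each shifted +5: dairy reversed is yriad. The word is reversed, then every letter is shifted forward by 5.
For nor: reverse → ron; then shift: r+5=w, o+5=t, n+5=s.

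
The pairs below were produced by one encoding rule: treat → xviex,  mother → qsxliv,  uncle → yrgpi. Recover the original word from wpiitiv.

sleeper

Compare letters: t→x is +4, r→v is +4, e→i is +4 — a constant shift. It's a constant shift of +4 (ROT4).
Reversing it on wpiitiv: w−4=s, p−4=l, i−4=e, i−4=e, t−4=p, i−4=e, v−4=r.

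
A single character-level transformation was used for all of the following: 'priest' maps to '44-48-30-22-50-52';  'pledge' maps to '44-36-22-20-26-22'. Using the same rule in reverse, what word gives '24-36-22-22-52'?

p(#16)→44 and r(#18)→48: differences scale by 2, so n = 2·pos + 12. The formula is n = 2×(alphabet index, a=1) + 12.
Decoding 24-36-22-22-52: 24→(24−12)÷2=6=f, 36→(36−12)÷2=12=l, 22→(22−12)÷2=5=e, 22→(22−12)÷2=5=e, 52→(52−12)÷2=20=t.

fleet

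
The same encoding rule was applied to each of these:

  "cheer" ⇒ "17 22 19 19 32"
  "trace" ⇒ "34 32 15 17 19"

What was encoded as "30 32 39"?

c is letter #3 and maps to 17: an offset of 14. Letters become their 1-based position plus 14 (so a→15, b→16, …).
Reversing it on 30 32 39: 30→(30−14)÷1=16=p, 32→(32−14)÷1=18=r, 39→(39−14)÷1=25=y.

pry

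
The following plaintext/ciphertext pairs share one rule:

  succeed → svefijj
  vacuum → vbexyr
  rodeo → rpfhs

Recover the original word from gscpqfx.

grammar

Each letter shifts forward by its position index (0, 1, 2, …) — the shift grows by one for each successive letter.
Undoing it on gscpqfx: g−0=g, s−1=r, c−2=a, p−3=m, q−4=m, f−5=a, x−6=r.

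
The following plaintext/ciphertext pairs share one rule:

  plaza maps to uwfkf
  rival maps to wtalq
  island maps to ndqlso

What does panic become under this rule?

Shifts by position in plaza: pos 0: p→u (+5), pos 1: l→w (+11), pos 2: a→f (+5), pos 3: z→k (+11) — repeating every 2. The shifts repeat in a cycle of length 2: positions 0,1,… shift by +5, +11, then the pattern repeats.
For panic: p+5=u, a+11=l, n+5=s, i+11=t, c+5=h.

ulsth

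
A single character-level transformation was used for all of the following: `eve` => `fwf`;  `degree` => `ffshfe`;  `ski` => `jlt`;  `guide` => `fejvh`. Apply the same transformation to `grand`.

eobsh

Two steps: reverse the string, then apply a Caesar shift of +1.
On grand: reverse → dnarg; then shift: d+1=e, n+1=o, a+1=b, r+1=s, g+1=h.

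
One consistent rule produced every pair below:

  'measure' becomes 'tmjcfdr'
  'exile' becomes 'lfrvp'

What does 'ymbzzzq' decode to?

In measure: m→t is +7, e→m is +8, a→j is +9, s→c is +10 — the shift increases by 1 each position. Each letter shifts forward by (position + 7), i.e. 7, 8, 9, … — the shift grows by one for each successive letter.
Reversing it on ymbzzzq: y−7=r, m−8=e, b−9=s, z−10=p, z−11=o, z−12=n, q−13=d.

respond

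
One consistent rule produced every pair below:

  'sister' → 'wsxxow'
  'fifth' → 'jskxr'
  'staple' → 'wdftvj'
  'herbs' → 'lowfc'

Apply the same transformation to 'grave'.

kbfzo

The shifts repeat in a cycle of length 3: positions 0,1,… shift by +4, +10, +5, then the pattern repeats.
For grave: g+4=k, r+10=b, a+5=f, v+4=z, e+10=o.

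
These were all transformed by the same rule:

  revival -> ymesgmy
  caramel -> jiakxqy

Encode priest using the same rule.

In revival: r→y is +7, e→m is +8, v→e is +9, i→s is +10 — the shift increases by 1 each position. Letter i (0-indexed) is shifted by i+7, so successive shifts are 7, 8, 9, ….
Applying it to priest: p+7=w, r+8=z, i+9=r, e+10=o, s+11=d, t+12=f.

wzrodf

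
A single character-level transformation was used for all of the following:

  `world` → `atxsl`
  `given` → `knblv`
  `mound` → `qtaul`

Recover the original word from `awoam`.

write

In world: w→a is +4, o→t is +5, r→x is +6, l→s is +7 — the shift increases by 1 each position. Each letter shifts forward by (position + 4), i.e. 4, 5, 6, … — the shift grows by one for each successive letter.
Undoing it on awoam: a−4=w, w−5=r, o−6=i, a−7=t, m−8=e.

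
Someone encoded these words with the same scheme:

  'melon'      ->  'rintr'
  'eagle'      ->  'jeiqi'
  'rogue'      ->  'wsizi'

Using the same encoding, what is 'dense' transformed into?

Shifts by position in melon: pos 0: m→r (+5), pos 1: e→i (+4), pos 2: l→n (+2), pos 3: o→t (+5), pos 4: n→r (+4) — repeating every 3. The shifts repeat in a cycle of length 3: positions 0,1,… shift by +5, +4, +2, then the pattern repeats.
On dense: d+5=i, e+4=i, n+2=p, s+5=x, e+4=i.

iipxi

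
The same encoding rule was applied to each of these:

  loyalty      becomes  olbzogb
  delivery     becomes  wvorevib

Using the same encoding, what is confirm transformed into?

xlmurin

Each letter is replaced by its mirror in the alphabet: a↔z, b↔y, c↔x, and so on (the Atbash cipher).
For confirm: c↔x, o↔l, n↔m, f↔u, i↔r, r↔i, m↔n.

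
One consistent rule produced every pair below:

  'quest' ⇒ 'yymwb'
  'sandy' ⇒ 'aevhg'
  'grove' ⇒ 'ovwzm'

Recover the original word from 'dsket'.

vocal

A repeating key of period 2 is used — shifts +8, +4 over and over.
Undoing it on dsket: d−8=v, s−4=o, k−8=c, e−4=a, t−8=l.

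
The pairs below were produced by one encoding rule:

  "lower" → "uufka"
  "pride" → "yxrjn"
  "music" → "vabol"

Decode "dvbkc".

The shifts repeat in a cycle of length 2: positions 0,1,… shift by +9, +6, then the pattern repeats.
Reversing it on dvbkc: d−9=u, v−6=p, b−9=s, k−6=e, c−9=t.

upset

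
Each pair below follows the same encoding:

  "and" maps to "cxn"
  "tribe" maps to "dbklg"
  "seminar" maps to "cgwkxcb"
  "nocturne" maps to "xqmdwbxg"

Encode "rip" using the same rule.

Two shifts are in play — +2 for a/e/i/o/u, +10 for every other letter.
For rip: r(cons)+10=b, i(vowel)+2=k, p(cons)+10=z.

bkz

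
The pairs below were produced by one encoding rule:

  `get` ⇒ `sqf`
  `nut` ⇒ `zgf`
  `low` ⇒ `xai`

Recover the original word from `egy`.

Compare letters: g→s is +12, e→q is +12, t→f is +12 — a constant shift. This is a Caesar cipher with shift 12.
Undoing it on egy: e−12=s, g−12=u, y−12=m.

sum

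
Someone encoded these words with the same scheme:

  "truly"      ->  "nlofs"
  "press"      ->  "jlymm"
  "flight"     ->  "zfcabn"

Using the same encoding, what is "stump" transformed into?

mnogj

It's a constant shift of +20 (ROT20).
On stump: s+20=m, t+20=n, u+20=o, m+20=g, p+20=j.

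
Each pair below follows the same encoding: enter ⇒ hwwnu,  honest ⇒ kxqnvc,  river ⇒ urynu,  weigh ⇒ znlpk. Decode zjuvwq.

warmth

The shifts repeat in a cycle of length 2: positions 0,1,… shift by +3, +9, then the pattern repeats.
Reversing it on zjuvwq: z−3=w, j−9=a, u−3=r, v−9=m, w−3=t, q−9=h.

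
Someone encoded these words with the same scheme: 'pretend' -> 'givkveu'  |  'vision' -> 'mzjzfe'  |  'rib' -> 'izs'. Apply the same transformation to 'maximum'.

drozdld

It's a constant shift of +17 (ROT17).
Applying it to maximum: m+17=d, a+17=r, x+17=o, i+17=z, m+17=d, u+17=l, m+17=d.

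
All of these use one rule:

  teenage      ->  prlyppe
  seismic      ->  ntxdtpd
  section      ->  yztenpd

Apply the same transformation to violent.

The output letters match the input read backwards, each shifted +11: teenage reversed is eganeet. Read the word backwards and shift each letter +11.
Applying it to violent: reverse → tneloiv; then shift: t+11=e, n+11=y, e+11=p, l+11=w, o+11=z, i+11=t, v+11=g.

eypwztg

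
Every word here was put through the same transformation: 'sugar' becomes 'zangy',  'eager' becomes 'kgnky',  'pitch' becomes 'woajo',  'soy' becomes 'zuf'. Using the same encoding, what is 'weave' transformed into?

dkgck

The shift depends on letter class: consonant s→z is +7, but vowel u→a is +6. Vowels shift forward by 6 and consonants shift forward by 7.
Applying it to weave: w(cons)+7=d, e(vowel)+6=k, a(vowel)+6=g, v(cons)+7=c, e(vowel)+6=k.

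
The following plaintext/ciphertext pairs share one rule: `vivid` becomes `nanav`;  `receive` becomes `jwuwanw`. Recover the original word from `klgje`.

storm

Compare letters: v→n is +18, i→a is +18, v→n is +18 — a constant shift. It's a constant shift of +18 (ROT18).
Reversing it on klgje: k−18=s, l−18=t, g−18=o, j−18=r, e−18=m.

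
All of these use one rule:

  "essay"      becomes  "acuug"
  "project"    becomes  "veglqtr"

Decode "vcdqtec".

acrobat

The output letters match the input read backwards, each shifted +2: essay reversed is yasse. Two steps: reverse the string, then apply a Caesar shift of +2.
Undoing it on vcdqtec: shift back: v−2=t, c−2=a, d−2=b, q−2=o, t−2=r, e−2=c, c−2=a → taborca; then reverse → acrobat.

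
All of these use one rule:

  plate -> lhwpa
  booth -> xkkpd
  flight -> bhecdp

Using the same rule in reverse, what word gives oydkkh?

school

Compare letters: p→l is +22, l→h is +22, a→w is +22 — a constant shift. Each letter is shifted forward by 22 in the alphabet (a Caesar shift of +22).
Reversing it on oydkkh: o−22=s, y−22=c, d−22=h, k−22=o, k−22=o, h−22=l.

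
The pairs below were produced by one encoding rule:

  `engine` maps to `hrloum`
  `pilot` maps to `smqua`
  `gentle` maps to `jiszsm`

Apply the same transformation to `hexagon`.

In engine: e→h is +3, n→r is +4, g→l is +5, i→o is +6 — the shift increases by 1 each position. The shift increases by 1 at each position, starting from +3: 3, 4, 5, ….
On hexagon: h+3=k, e+4=i, x+5=c, a+6=g, g+7=n, o+8=w, n+9=w.

kicgnww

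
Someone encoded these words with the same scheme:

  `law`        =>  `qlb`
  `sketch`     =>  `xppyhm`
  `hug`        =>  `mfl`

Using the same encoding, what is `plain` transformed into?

uqlts

Vowels shift forward by 11 and consonants shift forward by 5.
On plain: p(cons)+5=u, l(cons)+5=q, a(vowel)+11=l, i(vowel)+11=t, n(cons)+5=s.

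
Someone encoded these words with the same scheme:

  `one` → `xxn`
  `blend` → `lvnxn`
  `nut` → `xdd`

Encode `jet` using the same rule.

tnd

The rule splits by letter class: vowels +9, consonants +10.
Applying it to jet: j(cons)+10=t, e(vowel)+9=n, t(cons)+10=d.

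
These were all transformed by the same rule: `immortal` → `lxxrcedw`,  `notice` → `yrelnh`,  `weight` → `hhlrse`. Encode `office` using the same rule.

Two shifts are in play — +3 for a/e/i/o/u, +11 for every other letter.
Applying it to office: o(vowel)+3=r, f(cons)+11=q, f(cons)+11=q, i(vowel)+3=l, c(cons)+11=n, e(vowel)+3=h.

rqqlnh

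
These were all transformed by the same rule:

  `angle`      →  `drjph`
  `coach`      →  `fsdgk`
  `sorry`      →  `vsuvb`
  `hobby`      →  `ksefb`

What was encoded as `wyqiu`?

tuner

A repeating key of period 2 is used — shifts +3, +4 over and over.
Reversing it on wyqiu: w−3=t, y−4=u, q−3=n, i−4=e, u−3=r.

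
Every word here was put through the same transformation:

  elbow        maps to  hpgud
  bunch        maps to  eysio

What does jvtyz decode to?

In elbow: e→h is +3, l→p is +4, b→g is +5, o→u is +6 — the shift increases by 1 each position. Letter i (0-indexed) is shifted by i+3, so successive shifts are 3, 4, 5, ….
Decoding jvtyz: j−3=g, v−4=r, t−5=o, y−6=s, z−7=s.

gross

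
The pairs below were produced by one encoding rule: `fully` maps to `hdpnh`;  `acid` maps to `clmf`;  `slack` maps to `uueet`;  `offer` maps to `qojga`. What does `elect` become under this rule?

Shifts by position in fully: pos 0: f→h (+2), pos 1: u→d (+9), pos 2: l→p (+4), pos 3: l→n (+2), pos 4: y→h (+9) — repeating every 3. The shifts repeat in a cycle of length 3: positions 0,1,… shift by +2, +9, +4, then the pattern repeats.
Applying it to elect: e+2=g, l+9=u, e+4=i, c+2=e, t+9=c.

guiec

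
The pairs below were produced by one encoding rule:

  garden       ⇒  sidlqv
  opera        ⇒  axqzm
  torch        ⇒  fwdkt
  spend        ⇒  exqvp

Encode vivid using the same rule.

Shifts by position in garden: pos 0: g→s (+12), pos 1: a→i (+8), pos 2: r→d (+12), pos 3: d→l (+8) — repeating every 2. A repeating key of period 2 is used — shifts +12, +8 over and over.
On vivid: v+12=h, i+8=q, v+12=h, i+8=q, d+12=p.

hqhqp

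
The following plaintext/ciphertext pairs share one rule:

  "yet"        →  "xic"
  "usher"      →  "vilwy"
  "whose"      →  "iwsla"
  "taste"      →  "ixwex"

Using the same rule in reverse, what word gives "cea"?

way

Two steps: reverse the string, then apply a Caesar shift of +4.
Decoding cea: shift back: c−4=y, e−4=a, a−4=w → yaw; then reverse → way.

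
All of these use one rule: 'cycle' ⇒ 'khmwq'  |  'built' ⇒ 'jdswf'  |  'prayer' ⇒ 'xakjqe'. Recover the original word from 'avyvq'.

smoke

In cycle: c→k is +8, y→h is +9, c→m is +10, l→w is +11 — the shift increases by 1 each position. Each letter shifts forward by (position + 8), i.e. 8, 9, 10, … — the shift grows by one for each successive letter.
Decoding avyvq: a−8=s, v−9=m, y−10=o, v−11=k, q−12=e.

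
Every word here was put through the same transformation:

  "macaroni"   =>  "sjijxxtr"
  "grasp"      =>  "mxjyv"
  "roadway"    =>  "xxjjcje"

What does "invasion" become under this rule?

The shift depends on letter class: consonant m→s is +6, but vowel a→j is +9. The rule splits by letter class: vowels +9, consonants +6.
For invasion: i(vowel)+9=r, n(cons)+6=t, v(cons)+6=b, a(vowel)+9=j, s(cons)+6=y, i(vowel)+9=r, o(vowel)+9=x, n(cons)+6=t.

rtbjyrxt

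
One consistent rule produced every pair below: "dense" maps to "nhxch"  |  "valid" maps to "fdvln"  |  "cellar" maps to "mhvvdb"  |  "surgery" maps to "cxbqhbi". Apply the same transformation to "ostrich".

The shift depends on letter class: consonant d→n is +10, but vowel e→h is +3. Two shifts are in play — +3 for a/e/i/o/u, +10 for every other letter.
Applying it to ostrich: o(vowel)+3=r, s(cons)+10=c, t(cons)+10=d, r(cons)+10=b, i(vowel)+3=l, c(cons)+10=m, h(cons)+10=r.

rcdblmr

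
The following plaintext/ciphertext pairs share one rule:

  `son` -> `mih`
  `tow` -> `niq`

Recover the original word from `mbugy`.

Compare letters: s→m is +20, o→i is +20, n→h is +20 — a constant shift. Every letter moves 20 places later in the alphabet, wrapping around z→a.
Decoding mbugy: m−20=s, b−20=h, u−20=a, g−20=m, y−20=e.

shame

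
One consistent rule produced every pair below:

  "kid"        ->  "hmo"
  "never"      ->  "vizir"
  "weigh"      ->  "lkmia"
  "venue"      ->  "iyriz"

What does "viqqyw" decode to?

summer

Read the word backwards and shift each letter +4.
Reversing it on viqqyw: shift back: v−4=r, i−4=e, q−4=m, q−4=m, y−4=u, w−4=s → remmus; then reverse → summer.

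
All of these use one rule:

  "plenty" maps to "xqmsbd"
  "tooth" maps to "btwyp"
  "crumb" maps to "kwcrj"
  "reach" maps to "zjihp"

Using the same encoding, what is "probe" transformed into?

xwwgm

The shifts repeat in a cycle of length 2: positions 0,1,… shift by +8, +5, then the pattern repeats.
On probe: p+8=x, r+5=w, o+8=w, b+5=g, e+8=m.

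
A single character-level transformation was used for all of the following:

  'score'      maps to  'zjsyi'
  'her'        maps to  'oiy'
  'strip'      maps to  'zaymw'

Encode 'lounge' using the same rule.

ssyuni

Vowels shift forward by 4 and consonants shift forward by 7.
Applying it to lounge: l(cons)+7=s, o(vowel)+4=s, u(vowel)+4=y, n(cons)+7=u, g(cons)+7=n, e(vowel)+4=i.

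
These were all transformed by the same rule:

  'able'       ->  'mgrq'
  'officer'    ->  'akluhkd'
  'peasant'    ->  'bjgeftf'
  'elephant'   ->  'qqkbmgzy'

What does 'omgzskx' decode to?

Shifts by position in able: pos 0: a→m (+12), pos 1: b→g (+5), pos 2: l→r (+6), pos 3: e→q (+12) — repeating every 3. The shifts repeat in a cycle of length 3: positions 0,1,… shift by +12, +5, +6, then the pattern repeats.
Undoing it on omgzskx: o−12=c, m−5=h, g−6=a, z−12=n, s−5=n, k−6=e, x−12=l.

channel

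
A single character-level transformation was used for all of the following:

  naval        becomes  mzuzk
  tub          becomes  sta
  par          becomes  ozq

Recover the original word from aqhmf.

It's a constant shift of +25 (ROT25).
Reversing it on aqhmf: a−25=b, q−25=r, h−25=i, m−25=n, f−25=g.

bring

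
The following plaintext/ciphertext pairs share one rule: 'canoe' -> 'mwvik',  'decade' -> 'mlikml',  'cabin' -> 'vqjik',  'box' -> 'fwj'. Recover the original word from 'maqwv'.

noise

The output letters match the input read backwards, each shifted +8: canoe reversed is eonac. Read the word backwards and shift each letter +8.
Undoing it on maqwv: shift back: m−8=e, a−8=s, q−8=i, w−8=o, v−8=n → esion; then reverse → noise.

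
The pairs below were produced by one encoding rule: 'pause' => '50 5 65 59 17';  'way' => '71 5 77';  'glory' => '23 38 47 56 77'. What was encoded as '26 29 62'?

hit

Each letter becomes 3×(its alphabet position, a=1..z=26) + 2.
Decoding 26 29 62: 26→(26−2)÷3=8=h, 29→(29−2)÷3=9=i, 62→(62−2)÷3=20=t.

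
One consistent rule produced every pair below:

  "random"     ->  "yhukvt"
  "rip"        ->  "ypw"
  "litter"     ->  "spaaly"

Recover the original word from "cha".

This is a Caesar cipher with shift 7.
Undoing it on cha: c−7=v, h−7=a, a−7=t.

vat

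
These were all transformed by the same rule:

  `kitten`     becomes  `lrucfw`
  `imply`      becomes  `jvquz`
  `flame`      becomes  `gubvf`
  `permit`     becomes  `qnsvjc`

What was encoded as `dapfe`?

crowd

Shifts by position in kitten: pos 0: k→l (+1), pos 1: i→r (+9), pos 2: t→u (+1), pos 3: t→c (+9) — repeating every 2. The shifts repeat in a cycle of length 2: positions 0,1,… shift by +1, +9, then the pattern repeats.
Decoding dapfe: d−1=c, a−9=r, p−1=o, f−9=w, e−1=d.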